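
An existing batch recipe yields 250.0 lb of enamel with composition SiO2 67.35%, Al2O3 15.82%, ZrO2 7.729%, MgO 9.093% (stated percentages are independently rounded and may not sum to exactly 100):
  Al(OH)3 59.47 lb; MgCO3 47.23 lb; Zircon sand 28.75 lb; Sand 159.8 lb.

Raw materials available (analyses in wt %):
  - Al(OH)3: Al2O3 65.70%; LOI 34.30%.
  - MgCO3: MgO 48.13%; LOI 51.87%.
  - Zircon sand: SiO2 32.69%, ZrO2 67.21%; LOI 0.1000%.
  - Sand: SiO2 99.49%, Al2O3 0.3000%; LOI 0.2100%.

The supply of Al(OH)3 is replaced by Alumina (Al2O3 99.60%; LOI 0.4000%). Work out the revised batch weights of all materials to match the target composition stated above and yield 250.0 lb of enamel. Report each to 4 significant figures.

Each numeric step runs at full float precision end to end — in-progress results appear, with 4-significant-figure rounding, within the worked lines; exactly one rounding goes into each reported number. All derived quantities, which include the yield, net glass mass, the four compositions, the totals, LOI, are recomputed in full precision, exactly as printed in either problem or answer, from the weighed amounts per 250.0 lb of glass.
The oxide mass targets at 250.0 lb enamel:
  SiO2: 67.35% × 250.0 = 168.4 lb
  Al2O3: 15.82% × 250.0 = 39.55 lb
  ZrO2: 7.729% × 250.0 = 19.32 lb
  MgO: 9.093% × 250.0 = 22.73 lb
Sums-versus-targets review working from each reported weight, versus the basis set out (every target is met by its sum within answer rounding):
  SiO2: 28.75·0.3269 + 159.8·0.9949 = 168.4 lb (target 168.4 lb)
  Al2O3: 39.23·0.9960 + 159.8·0.003000 = 39.55 lb (target 39.55 lb)
  ZrO2: 28.75·0.6721 = 19.32 lb (target 19.32 lb)
  MgO: 47.23·0.4813 = 22.73 lb (target 22.73 lb)
Auditing the glass mass value: total batch − LOI = 250.0 lb (the targets, summed, come to 250.0 lb; versus the stated basis of 250.0 lb — gaps are rounding artifacts).
Adding the batch up: Σ batch = 275.0 lb; LOI removed, Σ of batch·LOI: 25.02 lb; glass ÷ batch gives a yield of 90.90%.

Revised batch per 250.0 lb enamel:
  Alumina: 39.23 lb
  MgCO3: 47.23 lb
  Zircon sand: 28.75 lb
  Sand: 159.8 lb
Total batch = 275.0 lb; LOI loss = 25.02 lb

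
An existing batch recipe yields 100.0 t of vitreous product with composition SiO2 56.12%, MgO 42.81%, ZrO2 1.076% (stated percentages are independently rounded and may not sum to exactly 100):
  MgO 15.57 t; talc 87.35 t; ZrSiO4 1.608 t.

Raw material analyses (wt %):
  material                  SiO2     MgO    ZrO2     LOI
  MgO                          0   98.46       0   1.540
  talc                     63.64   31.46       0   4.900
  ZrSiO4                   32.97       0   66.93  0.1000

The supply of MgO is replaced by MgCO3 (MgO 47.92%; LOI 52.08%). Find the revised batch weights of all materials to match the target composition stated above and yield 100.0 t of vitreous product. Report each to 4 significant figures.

Revised batch per 100.0 t vitreous product:
  MgCO3: 31.99 t
  talc: 87.35 t
  ZrSiO4: 1.608 t
Total batch = 120.9 t; LOI loss = 20.94 t

The working math runs at full precision at every stage. The intermediate values appear rounded to 4 significant figures within the worked lines. A single rounding finalizes every reported value; the derived quantities (the yield, the three compositions, LOI, the totals, glass mass) are computed in full precision using the weight values on 100.0 t of glass, as they appear in problem or answer.
Per-oxide target masses for 100.0 t vitreous product:
  SiO2: 56.12% × 100.0 = 56.12 t
  MgO: 42.81% × 100.0 = 42.81 t
  ZrO2: 1.076% × 100.0 = 1.076 t
Verifying the oxide balance using the reported weights, against the basis in use (delivered sums recover each target inside rounding margins):
  SiO2: 87.35·0.6364 + 1.608·0.3297 = 56.12 t (target 56.12 t)
  MgO: 31.99·0.4792 + 87.35·0.3146 = 42.81 t (target 42.81 t)
  ZrO2: 1.608·0.6693 = 1.076 t (target 1.076 t)
Mass balance on the glass: batch total minus LOI = 100.0 t (the targets, summed, come to 100.0 t; basis as stated: 100.0 t — a pure rounding effect).
Whole-batch sum: Σ batch = 120.9 t; ignition loss, Σ(batch × LOI) = 20.94 t; yield, glass over the total, = 82.68%.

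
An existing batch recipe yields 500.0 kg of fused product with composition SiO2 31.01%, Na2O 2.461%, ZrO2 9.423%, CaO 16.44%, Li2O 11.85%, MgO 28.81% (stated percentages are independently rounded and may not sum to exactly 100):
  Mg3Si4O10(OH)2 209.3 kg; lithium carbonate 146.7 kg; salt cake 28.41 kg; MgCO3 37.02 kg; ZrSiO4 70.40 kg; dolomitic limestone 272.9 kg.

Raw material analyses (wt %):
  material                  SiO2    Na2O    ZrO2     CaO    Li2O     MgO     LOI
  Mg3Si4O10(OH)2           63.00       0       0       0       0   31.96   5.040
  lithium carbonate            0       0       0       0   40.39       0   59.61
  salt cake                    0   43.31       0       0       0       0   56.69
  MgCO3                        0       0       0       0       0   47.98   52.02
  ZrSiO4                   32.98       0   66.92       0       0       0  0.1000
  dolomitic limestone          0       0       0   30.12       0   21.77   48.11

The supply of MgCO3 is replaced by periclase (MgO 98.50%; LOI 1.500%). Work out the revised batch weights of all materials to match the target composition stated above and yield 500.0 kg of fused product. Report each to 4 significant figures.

Each numeric step carries full float precision through the solve — the intermediate values are displayed rounded to four significant digits on the page; exactly one rounding lands on each reported value — the derived quantities, including the six compositions, net glass mass, totals, yield, LOI, are computed using the weight values on 500.0 kg of glass at full precision, exactly as shown in the problem or the answer.
Target oxide masses per 500.0 kg fused product:
  SiO2: 31.01% × 500.0 = 155.0 kg
  Na2O: 2.461% × 500.0 = 12.30 kg
  ZrO2: 9.423% × 500.0 = 47.12 kg
  CaO: 16.44% × 500.0 = 82.20 kg
  Li2O: 11.85% × 500.0 = 59.25 kg
  MgO: 28.81% × 500.0 = 144.0 kg
Oxide-by-oxide audit on the weights just shown, per the basis as stated (target by target, the sums agree once rounding is allowed for):
  SiO2: 209.3·0.6300 + 70.40·0.3298 = 155.1 kg (target 155.0 kg)
  Na2O: 28.41·0.4331 = 12.30 kg (target 12.30 kg)
  ZrO2: 70.40·0.6692 = 47.11 kg (target 47.12 kg)
  CaO: 272.9·0.3012 = 82.20 kg (target 82.20 kg)
  Li2O: 146.7·0.4039 = 59.25 kg (target 59.25 kg)
  MgO: 209.3·0.3196 + 18.03·0.9850 + 272.9·0.2177 = 144.1 kg (target 144.0 kg)
Glass-mass sanity pass: the batch minus its LOI: 500.0 kg (summing oxide targets gives 500.0 kg; basis as stated: 500.0 kg — rounding explains the deltas).
Summing the batch: Σ batch = 745.7 kg; the LOI term Σ batch·LOI equals 245.7 kg; the yield ratio, glass ÷ batch: 67.05%.

Revised batch per 500.0 kg fused product:
  Mg3Si4O10(OH)2: 209.3 kg
  lithium carbonate: 146.7 kg
  salt cake: 28.41 kg
  periclase: 18.03 kg
  ZrSiO4: 70.40 kg
  dolomitic limestone: 272.9 kg
Total batch = 745.7 kg; LOI loss = 245.7 kg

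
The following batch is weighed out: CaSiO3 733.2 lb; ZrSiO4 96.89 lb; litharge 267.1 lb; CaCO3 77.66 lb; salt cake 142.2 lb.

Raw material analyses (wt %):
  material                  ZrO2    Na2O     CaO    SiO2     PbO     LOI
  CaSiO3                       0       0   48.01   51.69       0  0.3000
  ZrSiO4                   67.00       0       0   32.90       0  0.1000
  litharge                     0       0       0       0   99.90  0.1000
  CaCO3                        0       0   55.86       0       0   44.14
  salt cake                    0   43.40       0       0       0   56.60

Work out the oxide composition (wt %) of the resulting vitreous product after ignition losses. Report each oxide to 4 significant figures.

Intermediates appear, with 4-significant-digit rounding, in the printout. Each numeric step keeps full precision at all times; every reported figure takes a single rounding — the derived quantities, including the totals, net glass mass, the yield, five oxide percentages, LOI, are recomputed starting from the weights at 1200 lb of glass in full precision as given in question or answer.
Mass of each oxide from the mix:
  ZrO2: 96.89·0.6700 = 64.92 lb
  Na2O: 142.2·0.4340 = 61.71 lb
  CaO: 733.2·0.4801 + 77.66·0.5586 = 395.4 lb
  SiO2: 733.2·0.5169 + 96.89·0.3290 = 410.9 lb
  PbO: 267.1·0.9990 = 266.8 lb
LOI: 733.2·0.003000 + 96.89·0.001000 + 267.1·0.001000 + 77.66·0.4414 + 142.2·0.5660 = 117.3 lb
Glass mass = batch − LOI = 1317 − 117.3 = 1200 lb (consistent with Σ oxide mass)
wt %: oxide over glass, times 100

Glass mass = 1200 lb (batch 1317 − LOI 117.3).
Composition: ZrO2 5.411%, Na2O 5.144%, CaO 32.96%, SiO2 34.25%, PbO 22.24%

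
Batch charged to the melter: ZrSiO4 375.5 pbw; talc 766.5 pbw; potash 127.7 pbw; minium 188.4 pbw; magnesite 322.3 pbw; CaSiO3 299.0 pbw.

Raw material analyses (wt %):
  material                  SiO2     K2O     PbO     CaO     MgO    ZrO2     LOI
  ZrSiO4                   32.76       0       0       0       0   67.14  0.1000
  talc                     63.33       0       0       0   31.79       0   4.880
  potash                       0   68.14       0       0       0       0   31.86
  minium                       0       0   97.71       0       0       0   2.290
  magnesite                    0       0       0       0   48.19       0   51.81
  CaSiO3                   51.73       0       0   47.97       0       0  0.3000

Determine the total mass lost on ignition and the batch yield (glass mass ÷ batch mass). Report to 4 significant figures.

LOI loss = 250.7 pbw; glass = 1829 pbw; yield = 87.95%

Full float precision is carried from start to finish; rounding to four significant figures applies to each mid-chain value as printed. Each reported figure is rounded just once. All derived quantities, which include LOI, the yield, six oxide percentages, net glass mass, totals, are re-derived at exact precision, as they appear in the problem or the answer, using the weight values for 1829 pbw of glass.
Material-by-material LOI:
  ZrSiO4: 375.5 × 0.001000 = 0.3755 pbw
  talc: 766.5 × 0.04880 = 37.41 pbw
  potash: 127.7 × 0.3186 = 40.69 pbw
  minium: 188.4 × 0.02290 = 4.314 pbw
  magnesite: 322.3 × 0.5181 = 167.0 pbw
  CaSiO3: 299.0 × 0.003000 = 0.8970 pbw
Total LOI = 250.7 pbw
Glass = batch − LOI = 2079 − 250.7 = 1829 pbw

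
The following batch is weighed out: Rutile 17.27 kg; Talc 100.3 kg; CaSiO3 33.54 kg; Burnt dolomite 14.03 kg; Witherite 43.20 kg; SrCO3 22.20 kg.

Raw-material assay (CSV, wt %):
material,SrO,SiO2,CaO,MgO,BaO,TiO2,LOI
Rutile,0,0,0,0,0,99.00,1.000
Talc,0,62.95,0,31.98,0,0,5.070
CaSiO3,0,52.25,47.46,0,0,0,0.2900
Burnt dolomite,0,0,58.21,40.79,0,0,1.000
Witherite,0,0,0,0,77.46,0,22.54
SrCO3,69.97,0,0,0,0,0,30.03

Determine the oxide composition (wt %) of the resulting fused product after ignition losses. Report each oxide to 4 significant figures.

Intermediates are printed rounded to four significant figures as written — full float precision is maintained in all steps; every reported number is rounded once only. The derived quantities, including the yield, LOI, the six compositions, the totals, net glass mass, are re-derived using the weight values per 208.6 kg of glass in exact precision exactly as printed in question or answer.
Per-oxide mass from batch:
  SrO: 22.20·0.6997 = 15.53 kg
  SiO2: 100.3·0.6295 + 33.54·0.5225 = 80.66 kg
  CaO: 33.54·0.4746 + 14.03·0.5821 = 24.08 kg
  MgO: 100.3·0.3198 + 14.03·0.4079 = 37.80 kg
  BaO: 43.20·0.7746 = 33.46 kg
  TiO2: 17.27·0.9900 = 17.10 kg
LOI: 17.27·0.01000 + 100.3·0.05070 + 33.54·0.002900 + 14.03·0.01000 + 43.20·0.2254 + 22.20·0.3003 = 21.90 kg
batch − LOI leaves glass = 230.5 − 21.90 = 208.6 kg (= the summed oxide contributions)
percent share: oxide ÷ glass, ×100

Glass mass = 208.6 kg (batch 230.5 − LOI 21.90).
Composition: SrO 7.445%, SiO2 38.66%, CaO 11.54%, MgO 18.12%, BaO 16.04%, TiO2 8.195%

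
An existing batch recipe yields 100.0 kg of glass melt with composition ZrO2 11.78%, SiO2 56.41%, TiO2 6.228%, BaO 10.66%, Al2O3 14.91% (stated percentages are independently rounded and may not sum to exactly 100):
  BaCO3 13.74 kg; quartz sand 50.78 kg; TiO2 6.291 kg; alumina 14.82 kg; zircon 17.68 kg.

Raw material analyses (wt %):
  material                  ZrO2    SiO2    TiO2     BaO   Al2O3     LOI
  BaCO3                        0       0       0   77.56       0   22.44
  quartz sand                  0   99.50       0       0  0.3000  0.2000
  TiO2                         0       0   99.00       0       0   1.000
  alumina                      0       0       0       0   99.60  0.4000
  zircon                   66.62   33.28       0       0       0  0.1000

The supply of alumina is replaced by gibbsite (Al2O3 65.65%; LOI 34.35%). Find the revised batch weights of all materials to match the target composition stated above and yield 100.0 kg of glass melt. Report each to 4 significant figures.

The whole derivation runs at exact precision in all steps — values along the way are displayed, rounded to 4 significant digits, on the page. Exactly one rounding is applied to every reported value. Derived quantities (ignition loss, yield, totals, the five compositions, net glass mass) are recomputed from the weighed amounts for 100.0 kg of glass at full precision, as they appear in either problem or answer.
Oxide mass targets, per 100.0 kg glass melt:
  ZrO2: 11.78% × 100.0 = 11.78 kg
  SiO2: 56.41% × 100.0 = 56.41 kg
  TiO2: 6.228% × 100.0 = 6.228 kg
  BaO: 10.66% × 100.0 = 10.66 kg
  Al2O3: 14.91% × 100.0 = 14.91 kg
Oxide-by-oxide audit using the reported weights, per the basis as stated (sums match the target masses exact up to rounding of places):
  ZrO2: 17.68·0.6662 = 11.78 kg (target 11.78 kg)
  SiO2: 50.78·0.9950 + 17.68·0.3328 = 56.41 kg (target 56.41 kg)
  TiO2: 6.291·0.9900 = 6.228 kg (target 6.228 kg)
  BaO: 13.74·0.7756 = 10.66 kg (target 10.66 kg)
  Al2O3: 50.78·0.003000 + 22.48·0.6565 = 14.91 kg (target 14.91 kg)
Consistency of the glass mass: total batch − LOI = 99.98 kg (summing oxide targets gives 99.99 kg; the stated basis being 100.0 kg — a pure rounding effect).
Summing the batch: Σ batch = 111.0 kg; LOI removed, Σ of batch·LOI: 10.99 kg; yield: glass divided by total = 90.10%.

Revised batch per 100.0 kg glass melt:
  BaCO3: 13.74 kg
  quartz sand: 50.78 kg
  TiO2: 6.291 kg
  gibbsite: 22.48 kg
  zircon: 17.68 kg
Total batch = 111.0 kg; LOI loss = 10.99 kg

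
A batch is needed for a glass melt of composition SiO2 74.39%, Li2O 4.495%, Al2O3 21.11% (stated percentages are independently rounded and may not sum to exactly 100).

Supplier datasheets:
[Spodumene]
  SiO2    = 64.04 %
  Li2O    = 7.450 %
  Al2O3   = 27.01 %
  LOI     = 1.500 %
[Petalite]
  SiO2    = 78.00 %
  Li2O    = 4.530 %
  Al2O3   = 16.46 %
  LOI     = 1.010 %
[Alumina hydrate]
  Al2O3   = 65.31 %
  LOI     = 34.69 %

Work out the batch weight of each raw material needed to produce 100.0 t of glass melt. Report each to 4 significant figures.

Batch per 100.0 t glass melt:
  Spodumene: 4.682 t
  Petalite: 91.53 t
  Alumina hydrate: 7.319 t
Total batch = 103.5 t; LOI loss = 3.534 t; yield = 96.59%

Mid-chain values appear rounded to 4 significant digits; each numeric step holds full float precision at every stage — a single rounding produces every reported result — derived quantities (LOI, yield, the totals, the three compositions, glass mass) are rebuilt at exact precision starting from the weights at 100.0 t of glass, exactly as shown in the problem or the answer.
Per-oxide target masses for 100.0 t glass melt:
  SiO2: 74.39% × 100.0 = 74.39 t
  Li2O: 4.495% × 100.0 = 4.495 t
  Al2O3: 21.11% × 100.0 = 21.11 t
Mass-balance tally per oxide applying the batch weights above, for the quoted basis mass (every target is met by its sum modulo rounding of the values):
  SiO2: 4.682·0.6404 + 91.53·0.7800 = 74.39 t (target 74.39 t)
  Li2O: 4.682·0.07450 + 91.53·0.04530 = 4.495 t (target 4.495 t)
  Al2O3: 4.682·0.2701 + 91.53·0.1646 + 7.319·0.6531 = 21.11 t (target 21.11 t)
Glass-mass bookkeeping: net batch after ignition = 100.0 t (targets for the oxides total 100.0 t; with the basis standing at 100.0 t — differing by rounding only).
Summing the batch: Σ batch = 103.5 t; LOI loss = Σ batch·LOI = 3.534 t; the yield ratio, glass ÷ batch: 96.59%.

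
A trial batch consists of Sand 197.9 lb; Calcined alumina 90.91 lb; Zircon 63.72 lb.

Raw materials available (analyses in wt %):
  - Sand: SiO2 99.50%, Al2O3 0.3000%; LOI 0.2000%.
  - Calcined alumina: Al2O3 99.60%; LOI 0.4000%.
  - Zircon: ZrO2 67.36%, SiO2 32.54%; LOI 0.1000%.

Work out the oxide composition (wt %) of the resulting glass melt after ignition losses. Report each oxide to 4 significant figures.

Glass mass = 351.7 lb (batch 352.5 − LOI 0.8232).
Composition: ZrO2 12.20%, SiO2 61.88%, Al2O3 25.91%

In-progress results are displayed (rounded to four significant figures) between the steps; each numeric step runs at full float precision through every step. Exactly one rounding lands on every reported result. All derived quantities, including the three compositions, glass mass, yield, totals, ignition loss, are re-derived from the batch weights on 351.7 lb of glass at full precision exactly as shown in question or answer.
What the batch supplies per oxide:
  ZrO2: 63.72·0.6736 = 42.92 lb
  SiO2: 197.9·0.9950 + 63.72·0.3254 = 217.6 lb
  Al2O3: 197.9·0.003000 + 90.91·0.9960 = 91.14 lb
LOI: 197.9·0.002000 + 90.91·0.004000 + 63.72·0.001000 = 0.8232 lb
Glass = total batch minus LOI = 352.5 − 0.8232 = 351.7 lb (= the summed oxide contributions)
wt %: oxide over glass, times 100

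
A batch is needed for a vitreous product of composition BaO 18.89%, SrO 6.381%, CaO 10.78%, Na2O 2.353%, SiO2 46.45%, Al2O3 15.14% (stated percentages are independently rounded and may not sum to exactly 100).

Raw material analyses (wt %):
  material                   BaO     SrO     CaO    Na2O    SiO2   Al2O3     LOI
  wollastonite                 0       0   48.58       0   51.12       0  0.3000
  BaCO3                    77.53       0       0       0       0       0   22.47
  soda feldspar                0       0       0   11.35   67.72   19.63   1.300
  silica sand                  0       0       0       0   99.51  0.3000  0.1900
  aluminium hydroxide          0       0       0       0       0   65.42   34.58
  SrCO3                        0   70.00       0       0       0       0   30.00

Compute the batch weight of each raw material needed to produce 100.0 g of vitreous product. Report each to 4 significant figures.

In-progress results are printed with 4-significant-figure rounding on the page; the working math maintains exact precision throughout. Every reported result takes just one rounding; derived quantities (totals, glass mass, yield, six oxide percentages, ignition loss) are rebuilt using the weight values on 100.0 g of glass in full precision as set out in the problem or the answer.
Oxide mass targets, per 100.0 g vitreous product:
  BaO: 18.89% × 100.0 = 18.89 g
  SrO: 6.381% × 100.0 = 6.381 g
  CaO: 10.78% × 100.0 = 10.78 g
  Na2O: 2.353% × 100.0 = 2.353 g
  SiO2: 46.45% × 100.0 = 46.45 g
  Al2O3: 15.14% × 100.0 = 15.14 g
Balance tally, oxide-wise, per the reported batch figures, against the basis in use (target by target, the sums agree net of answer rounding effects):
  BaO: 24.36·0.7753 = 18.89 g (target 18.89 g)
  SrO: 9.116·0.7000 = 6.381 g (target 6.381 g)
  CaO: 22.19·0.4858 = 10.78 g (target 10.78 g)
  Na2O: 20.73·0.1135 = 2.353 g (target 2.353 g)
  SiO2: 22.19·0.5112 + 20.73·0.6772 + 21.17·0.9951 = 46.45 g (target 46.45 g)
  Al2O3: 20.73·0.1963 + 21.17·0.003000 + 16.83·0.6542 = 15.14 g (target 15.14 g)
Glass-mass closure: batch total minus LOI = 99.99 g (targets for the oxides total 99.99 g; basis as stated: 100.0 g — gaps are rounding artifacts).
Batch grand total — Σ batch = 114.4 g; ignition loss, Σ(batch × LOI) = 14.40 g; yield: glass divided by total = 87.41%.

Batch per 100.0 g vitreous product:
  wollastonite: 22.19 g
  BaCO3: 24.36 g
  soda feldspar: 20.73 g
  silica sand: 21.17 g
  aluminium hydroxide: 16.83 g
  SrCO3: 9.116 g
Total batch = 114.4 g; LOI loss = 14.40 g; yield = 87.41%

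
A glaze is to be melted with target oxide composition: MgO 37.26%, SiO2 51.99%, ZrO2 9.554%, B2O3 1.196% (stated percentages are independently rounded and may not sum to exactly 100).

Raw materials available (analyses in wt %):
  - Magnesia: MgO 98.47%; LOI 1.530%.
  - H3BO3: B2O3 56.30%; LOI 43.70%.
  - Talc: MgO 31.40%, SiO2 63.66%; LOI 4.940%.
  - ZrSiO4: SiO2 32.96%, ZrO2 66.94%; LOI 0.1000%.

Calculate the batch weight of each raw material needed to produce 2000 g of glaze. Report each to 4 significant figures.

Mid-chain values are displayed (rounded to four significant figures) on the page; the whole derivation runs at full float precision from first step to last — every reported figure includes exactly one rounding — the derived quantities (yield, glass mass, ignition loss, four oxide percentages, the totals) are computed at full precision from the weighed amounts per 2000 g of glass as given in either problem or answer.
Target oxide masses per 2000 g glaze:
  MgO: 37.26% × 2000 = 745.2 g
  SiO2: 51.99% × 2000 = 1040 g
  ZrO2: 9.554% × 2000 = 191.1 g
  B2O3: 1.196% × 2000 = 23.92 g
A balance pass over the oxides, with the batch weights as given, at the basis given (each sum matches its target mass modulo rounding of the values):
  MgO: 283.1·0.9847 + 1486·0.3140 = 745.4 g (target 745.2 g)
  SiO2: 1486·0.6366 + 285.4·0.3296 = 1040 g (target 1040 g)
  ZrO2: 285.4·0.6694 = 191.0 g (target 191.1 g)
  B2O3: 42.49·0.5630 = 23.92 g (target 23.92 g)
Auditing the glass mass value: whole batch net of LOI = 2000 g (the targets, summed, come to 2000 g; the stated basis being 2000 g — differing by rounding only).
Total batch = Σ batch = 2097 g; ignition loss, Σ(batch × LOI) = 96.59 g; glass ÷ batch gives a yield of 95.39%.

Batch per 2000 g glaze:
  Magnesia: 283.1 g
  H3BO3: 42.49 g
  Talc: 1486 g
  ZrSiO4: 285.4 g
Total batch = 2097 g; LOI loss = 96.59 g; yield = 95.39%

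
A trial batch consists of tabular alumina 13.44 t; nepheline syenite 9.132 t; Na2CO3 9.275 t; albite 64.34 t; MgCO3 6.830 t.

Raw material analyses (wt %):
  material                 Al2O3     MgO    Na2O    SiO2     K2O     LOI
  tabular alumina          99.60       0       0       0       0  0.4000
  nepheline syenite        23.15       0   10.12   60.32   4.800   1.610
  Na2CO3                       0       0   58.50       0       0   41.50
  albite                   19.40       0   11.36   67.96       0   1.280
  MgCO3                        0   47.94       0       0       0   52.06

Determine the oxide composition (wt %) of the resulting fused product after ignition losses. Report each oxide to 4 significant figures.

The intermediate values are shown rounded to four significant figures in the printout — all internal work runs at full float precision from start to finish. Each reported number is rounded a single time — derived quantities are computed at full float precision (ignition loss, the totals, the five compositions, net glass mass, the yield) from the batch weights per 94.59 t of glass as they appear in problem or answer.
Oxide-by-oxide delivered mass:
  Al2O3: 13.44·0.9960 + 9.132·0.2315 + 64.34·0.1940 = 27.98 t
  MgO: 6.830·0.4794 = 3.274 t
  Na2O: 9.132·0.1012 + 9.275·0.5850 + 64.34·0.1136 = 13.66 t
  SiO2: 9.132·0.6032 + 64.34·0.6796 = 49.23 t
  K2O: 9.132·0.04800 = 0.4383 t
LOI: 13.44·0.004000 + 9.132·0.01610 + 9.275·0.4150 + 64.34·0.01280 + 6.830·0.5206 = 8.429 t
Resulting glass, batch − LOI: 103.0 − 8.429 = 94.59 t (the oxide masses sum to this)
each wt % is 100 × oxide ÷ glass

Glass mass = 94.59 t (batch 103.0 − LOI 8.429).
Composition: Al2O3 29.58%, MgO 3.462%, Na2O 14.44%, SiO2 52.05%, K2O 0.4634%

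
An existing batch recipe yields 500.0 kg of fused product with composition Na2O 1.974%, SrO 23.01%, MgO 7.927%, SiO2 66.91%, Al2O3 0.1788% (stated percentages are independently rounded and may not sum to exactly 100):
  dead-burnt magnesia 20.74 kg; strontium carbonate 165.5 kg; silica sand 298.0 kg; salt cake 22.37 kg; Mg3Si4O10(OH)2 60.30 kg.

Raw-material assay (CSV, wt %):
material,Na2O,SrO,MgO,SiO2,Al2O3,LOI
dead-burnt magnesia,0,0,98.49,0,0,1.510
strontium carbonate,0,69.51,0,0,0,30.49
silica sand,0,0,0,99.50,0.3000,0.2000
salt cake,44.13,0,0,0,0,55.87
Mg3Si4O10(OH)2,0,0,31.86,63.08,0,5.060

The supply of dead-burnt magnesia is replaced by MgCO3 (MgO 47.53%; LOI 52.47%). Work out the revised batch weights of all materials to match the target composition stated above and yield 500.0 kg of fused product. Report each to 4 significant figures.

Values along the way are printed (rounded to four significant figures) in the printout; every computation keeps full precision in every operation — a single rounding yields every reported number. The derived quantities are recomputed from the batch weights for 500.0 kg of glass in full float precision (five oxide percentages, the totals, LOI, the yield, net glass mass), as given in the question or the answer.
Per-oxide target masses for 500.0 kg fused product:
  Na2O: 1.974% × 500.0 = 9.870 kg
  SrO: 23.01% × 500.0 = 115.0 kg
  MgO: 7.927% × 500.0 = 39.64 kg
  SiO2: 66.91% × 500.0 = 334.6 kg
  Al2O3: 0.1788% × 500.0 = 0.8940 kg
Balance tally, oxide-wise, given the weights on record, versus the basis set out (sums match the target masses exact up to rounding of places):
  Na2O: 22.37·0.4413 = 9.872 kg (target 9.870 kg)
  SrO: 165.5·0.6951 = 115.0 kg (target 115.0 kg)
  MgO: 42.97·0.4753 + 60.30·0.3186 = 39.64 kg (target 39.64 kg)
  SiO2: 298.0·0.9950 + 60.30·0.6308 = 334.5 kg (target 334.6 kg)
  Al2O3: 298.0·0.003000 = 0.8940 kg (target 0.8940 kg)
Glass mass check: whole batch net of LOI = 500.0 kg (summing oxide targets gives 500.0 kg; the stated basis being 500.0 kg — differing by rounding only).
Adding the batch up: Σ batch = 589.1 kg; LOI removed, Σ of batch·LOI: 89.15 kg; glass ÷ batch gives a yield of 84.87%.

Revised batch per 500.0 kg fused product:
  MgCO3: 42.97 kg
  strontium carbonate: 165.5 kg
  silica sand: 298.0 kg
  salt cake: 22.37 kg
  Mg3Si4O10(OH)2: 60.30 kg
Total batch = 589.1 kg; LOI loss = 89.15 kg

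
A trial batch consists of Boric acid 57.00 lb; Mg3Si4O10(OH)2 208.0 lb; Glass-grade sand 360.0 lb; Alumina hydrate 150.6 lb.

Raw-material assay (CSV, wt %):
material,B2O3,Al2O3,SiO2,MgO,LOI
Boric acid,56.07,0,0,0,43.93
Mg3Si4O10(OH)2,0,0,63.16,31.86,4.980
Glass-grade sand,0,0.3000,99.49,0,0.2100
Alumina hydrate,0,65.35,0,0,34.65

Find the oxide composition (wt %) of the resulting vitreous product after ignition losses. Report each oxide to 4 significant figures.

Mid-chain values are displayed (rounded to four significant digits) at each printed step. The working math runs at full float precision in all steps; every reported value takes a single rounding. All derived quantities (net glass mass, yield, the totals, LOI, four oxide percentages) are carried in full float precision from the batch weights for 687.3 lb of glass, as written in either problem or answer.
Oxide-by-oxide delivered mass:
  B2O3: 57.00·0.5607 = 31.96 lb
  Al2O3: 360.0·0.003000 + 150.6·0.6535 = 99.50 lb
  SiO2: 208.0·0.6316 + 360.0·0.9949 = 489.5 lb
  MgO: 208.0·0.3186 = 66.27 lb
LOI: 57.00·0.4393 + 208.0·0.04980 + 360.0·0.002100 + 150.6·0.3465 = 88.34 lb
batch − LOI leaves glass = 775.6 − 88.34 = 687.3 lb (equal to the oxide-mass sum)
wt % = 100 × oxide mass / glass mass

Glass mass = 687.3 lb (batch 775.6 − LOI 88.34).
Composition: B2O3 4.650%, Al2O3 14.48%, SiO2 71.23%, MgO 9.642%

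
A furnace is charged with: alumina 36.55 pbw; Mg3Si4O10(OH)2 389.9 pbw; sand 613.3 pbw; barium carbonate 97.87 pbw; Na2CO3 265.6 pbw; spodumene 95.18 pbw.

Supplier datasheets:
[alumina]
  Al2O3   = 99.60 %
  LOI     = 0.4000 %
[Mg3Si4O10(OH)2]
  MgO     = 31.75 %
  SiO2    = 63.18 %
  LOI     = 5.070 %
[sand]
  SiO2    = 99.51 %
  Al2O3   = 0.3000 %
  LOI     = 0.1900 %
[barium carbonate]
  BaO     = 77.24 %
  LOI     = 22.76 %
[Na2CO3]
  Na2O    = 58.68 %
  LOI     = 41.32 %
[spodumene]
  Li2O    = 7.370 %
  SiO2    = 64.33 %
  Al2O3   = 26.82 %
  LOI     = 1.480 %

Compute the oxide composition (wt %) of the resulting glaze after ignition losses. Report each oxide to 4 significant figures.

The whole derivation keeps full precision all the way through. Values along the way are displayed rounded to four significant digits on the page. Each reported result carries a single rounding; all derived quantities (glass mass, ignition loss, six oxide percentages, the yield, the totals) are carried in full precision starting from the weights for 1344 pbw of glass as they appear in problem or answer.
Oxide masses out of the charge:
  Li2O: 95.18·0.07370 = 7.015 pbw
  MgO: 389.9·0.3175 = 123.8 pbw
  BaO: 97.87·0.7724 = 75.59 pbw
  Na2O: 265.6·0.5868 = 155.9 pbw
  SiO2: 389.9·0.6318 + 613.3·0.9951 + 95.18·0.6433 = 917.9 pbw
  Al2O3: 36.55·0.9960 + 613.3·0.003000 + 95.18·0.2682 = 63.77 pbw
LOI: 36.55·0.004000 + 389.9·0.05070 + 613.3·0.001900 + 97.87·0.2276 + 265.6·0.4132 + 95.18·0.01480 = 154.5 pbw
The glass mass, total less LOI, = 1498 − 154.5 = 1344 pbw (the oxide masses sum to this)
wt % = oxide mass / glass mass × 100

Glass mass = 1344 pbw (batch 1498 − LOI 154.5).
Composition: Li2O 0.5220%, MgO 9.212%, BaO 5.625%, Na2O 11.60%, SiO2 68.30%, Al2O3 4.745%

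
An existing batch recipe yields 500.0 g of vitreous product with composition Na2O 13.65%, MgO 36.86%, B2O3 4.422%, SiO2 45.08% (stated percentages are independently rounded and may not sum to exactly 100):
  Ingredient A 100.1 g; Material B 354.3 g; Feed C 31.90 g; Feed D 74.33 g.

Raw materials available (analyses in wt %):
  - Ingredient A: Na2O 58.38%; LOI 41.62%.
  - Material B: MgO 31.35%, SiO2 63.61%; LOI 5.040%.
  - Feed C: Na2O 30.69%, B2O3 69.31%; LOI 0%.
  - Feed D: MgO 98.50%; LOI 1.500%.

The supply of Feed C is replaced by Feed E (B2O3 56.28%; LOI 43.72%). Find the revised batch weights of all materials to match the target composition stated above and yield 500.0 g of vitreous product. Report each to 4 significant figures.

The whole derivation holds full float precision in all steps; working values are printed rounded off to 4 significant digits between the steps — a single rounding produces each reported value; the derived quantities, including totals, the four compositions, yield, ignition loss, glass mass, are recomputed from the weighed amounts on 500.0 g of glass in full precision exactly as printed in question or answer.
Target oxide masses per 500.0 g vitreous product:
  Na2O: 13.65% × 500.0 = 68.25 g
  MgO: 36.86% × 500.0 = 184.3 g
  B2O3: 4.422% × 500.0 = 22.11 g
  SiO2: 45.08% × 500.0 = 225.4 g
Mass-balance tally per oxide from the weights as reported, relative to the basis at hand (sum by sum, the targets are met given rounding of the digits):
  Na2O: 116.9·0.5838 = 68.25 g (target 68.25 g)
  MgO: 354.3·0.3135 + 74.33·0.9850 = 184.3 g (target 184.3 g)
  B2O3: 39.29·0.5628 = 22.11 g (target 22.11 g)
  SiO2: 354.3·0.6361 = 225.4 g (target 225.4 g)
Consistency of the glass mass: whole batch net of LOI = 500.0 g (the Σ of target masses is 500.1 g; against the stated basis, 500.0 g — a pure rounding effect).
Batch total: Σ batch = 584.8 g; the LOI term Σ batch·LOI equals 84.80 g; glass ÷ batch gives a yield of 85.50%.

Revised batch per 500.0 g vitreous product:
  Ingredient A: 116.9 g
  Material B: 354.3 g
  Feed E: 39.29 g
  Feed D: 74.33 g
Total batch = 584.8 g; LOI loss = 84.80 g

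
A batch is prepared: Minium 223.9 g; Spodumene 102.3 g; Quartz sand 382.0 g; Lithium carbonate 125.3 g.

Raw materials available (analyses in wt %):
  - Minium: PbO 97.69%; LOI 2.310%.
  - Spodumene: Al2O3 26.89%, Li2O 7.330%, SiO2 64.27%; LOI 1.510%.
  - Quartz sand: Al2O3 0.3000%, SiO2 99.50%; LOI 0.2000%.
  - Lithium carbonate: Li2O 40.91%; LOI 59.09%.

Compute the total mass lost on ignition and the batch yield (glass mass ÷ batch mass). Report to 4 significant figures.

LOI loss = 81.52 g; glass = 752.0 g; yield = 90.22%

In-progress results appear rounded off to 4 significant digits within the worked lines — every computation carries exact precision at all times — a single rounding yields every reported value; derived quantities (the four compositions, LOI, the totals, glass mass, yield) are re-derived starting from the weights for 752.0 g of glass in exact precision as written in the problem or answer text.
Ignition loss by material:
  Minium: 223.9 × 0.02310 = 5.172 g
  Spodumene: 102.3 × 0.01510 = 1.545 g
  Quartz sand: 382.0 × 0.002000 = 0.7640 g
  Lithium carbonate: 125.3 × 0.5909 = 74.04 g
Total LOI = 81.52 g
Glass = batch − LOI = 833.5 − 81.52 = 752.0 g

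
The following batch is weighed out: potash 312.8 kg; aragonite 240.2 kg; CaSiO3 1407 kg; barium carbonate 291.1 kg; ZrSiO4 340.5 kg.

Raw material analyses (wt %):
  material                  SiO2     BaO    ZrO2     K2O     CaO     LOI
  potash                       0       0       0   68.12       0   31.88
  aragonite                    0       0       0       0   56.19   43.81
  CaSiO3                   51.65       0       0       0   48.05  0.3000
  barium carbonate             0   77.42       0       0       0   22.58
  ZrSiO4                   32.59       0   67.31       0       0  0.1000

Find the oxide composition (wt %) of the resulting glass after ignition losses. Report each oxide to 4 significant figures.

Glass mass = 2316 kg (batch 2592 − LOI 275.2).
Composition: SiO2 36.16%, BaO 9.729%, ZrO2 9.894%, K2O 9.199%, CaO 35.01%

The whole derivation carries full float precision from first step to last; in-progress results are displayed, rounded to four significant figures, alongside each step — a single rounding completes each reported figure; derived quantities are computed from the batch weights per 2316 kg of glass at exact precision (net glass mass, the yield, totals, five oxide percentages, ignition loss), precisely as stated by the problem or the answer.
Oxide-by-oxide delivered mass:
  SiO2: 1407·0.5165 + 340.5·0.3259 = 837.7 kg
  BaO: 291.1·0.7742 = 225.4 kg
  ZrO2: 340.5·0.6731 = 229.2 kg
  K2O: 312.8·0.6812 = 213.1 kg
  CaO: 240.2·0.5619 + 1407·0.4805 = 811.0 kg
LOI: 312.8·0.3188 + 240.2·0.4381 + 1407·0.003000 + 291.1·0.2258 + 340.5·0.001000 = 275.2 kg
Resulting glass, batch − LOI: 2592 − 275.2 = 2316 kg (= Σ oxide masses)
oxide / glass × 100 gives the wt %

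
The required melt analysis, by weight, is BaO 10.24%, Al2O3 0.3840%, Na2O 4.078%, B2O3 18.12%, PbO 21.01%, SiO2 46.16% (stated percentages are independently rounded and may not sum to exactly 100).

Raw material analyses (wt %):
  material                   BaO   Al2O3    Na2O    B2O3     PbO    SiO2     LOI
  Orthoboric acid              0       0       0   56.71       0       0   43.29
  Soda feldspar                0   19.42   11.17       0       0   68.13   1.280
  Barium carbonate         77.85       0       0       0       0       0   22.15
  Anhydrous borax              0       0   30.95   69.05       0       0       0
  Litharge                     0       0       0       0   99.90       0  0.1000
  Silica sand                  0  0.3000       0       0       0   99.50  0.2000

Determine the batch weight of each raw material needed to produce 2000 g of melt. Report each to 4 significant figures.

Batch per 2000 g melt:
  Orthoboric acid: 329.4 g
  Soda feldspar: 25.48 g
  Barium carbonate: 263.1 g
  Anhydrous borax: 254.3 g
  Litharge: 420.6 g
  Silica sand: 910.4 g
Total batch = 2203 g; LOI loss = 203.4 g; yield = 90.77%

Intermediates appear (rounded to four significant digits) when written out; the whole derivation keeps full float precision at every stage. Exactly one rounding lands on every reported value. Derived quantities are re-derived at full float precision (glass mass, the six compositions, the yield, totals, ignition loss) from the weighed amounts on 2000 g of glass, as given in the problem or the answer.
The oxide mass targets at 2000 g melt:
  BaO: 10.24% × 2000 = 204.8 g
  Al2O3: 0.3840% × 2000 = 7.680 g
  Na2O: 4.078% × 2000 = 81.56 g
  B2O3: 18.12% × 2000 = 362.4 g
  PbO: 21.01% × 2000 = 420.2 g
  SiO2: 46.16% × 2000 = 923.2 g
Mass-balance tally per oxide using the reported weights, relative to the basis at hand (sum by sum, the targets are met once rounding is allowed for):
  BaO: 263.1·0.7785 = 204.8 g (target 204.8 g)
  Al2O3: 25.48·0.1942 + 910.4·0.003000 = 7.679 g (target 7.680 g)
  Na2O: 25.48·0.1117 + 254.3·0.3095 = 81.55 g (target 81.56 g)
  B2O3: 329.4·0.5671 + 254.3·0.6905 = 362.4 g (target 362.4 g)
  PbO: 420.6·0.9990 = 420.2 g (target 420.2 g)
  SiO2: 25.48·0.6813 + 910.4·0.9950 = 923.2 g (target 923.2 g)
Glass-mass closure: Σ batch − LOI loss = 2000 g (the Σ of target masses is 2000 g; basis as stated: 2000 g — rounding explains the deltas).
Batch grand total — Σ batch = 2203 g; LOI loss = Σ batch·LOI = 203.4 g; yield, glass over the total, = 90.77%.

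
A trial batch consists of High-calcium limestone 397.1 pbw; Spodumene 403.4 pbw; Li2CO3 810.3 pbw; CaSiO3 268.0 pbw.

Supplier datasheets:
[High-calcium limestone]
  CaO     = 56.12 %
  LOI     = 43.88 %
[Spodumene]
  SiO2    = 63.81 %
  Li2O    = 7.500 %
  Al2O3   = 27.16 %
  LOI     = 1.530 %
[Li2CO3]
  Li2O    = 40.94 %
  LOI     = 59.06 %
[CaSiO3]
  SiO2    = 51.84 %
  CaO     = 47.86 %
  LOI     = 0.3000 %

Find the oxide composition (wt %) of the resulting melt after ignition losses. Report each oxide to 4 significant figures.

The intermediate values are displayed, rounded to 4 significant figures, on the page; the working math maintains full precision through the solve; exactly one rounding goes into each reported result. All derived quantities (yield, totals, ignition loss, net glass mass, the four compositions) are rebuilt at full float precision from the weighed amounts per 1219 pbw of glass as set out in the problem or the answer.
Delivered oxide masses:
  SiO2: 403.4·0.6381 + 268.0·0.5184 = 396.3 pbw
  Li2O: 403.4·0.07500 + 810.3·0.4094 = 362.0 pbw
  Al2O3: 403.4·0.2716 = 109.6 pbw
  CaO: 397.1·0.5612 + 268.0·0.4786 = 351.1 pbw
LOI: 397.1·0.4388 + 403.4·0.01530 + 810.3·0.5906 + 268.0·0.003000 = 659.8 pbw
Glass = total batch minus LOI = 1879 − 659.8 = 1219 pbw (equal to the oxide-mass sum)
percent share: oxide ÷ glass, ×100

Glass mass = 1219 pbw (batch 1879 − LOI 659.8).
Composition: SiO2 32.51%, Li2O 29.70%, Al2O3 8.988%, CaO 28.80%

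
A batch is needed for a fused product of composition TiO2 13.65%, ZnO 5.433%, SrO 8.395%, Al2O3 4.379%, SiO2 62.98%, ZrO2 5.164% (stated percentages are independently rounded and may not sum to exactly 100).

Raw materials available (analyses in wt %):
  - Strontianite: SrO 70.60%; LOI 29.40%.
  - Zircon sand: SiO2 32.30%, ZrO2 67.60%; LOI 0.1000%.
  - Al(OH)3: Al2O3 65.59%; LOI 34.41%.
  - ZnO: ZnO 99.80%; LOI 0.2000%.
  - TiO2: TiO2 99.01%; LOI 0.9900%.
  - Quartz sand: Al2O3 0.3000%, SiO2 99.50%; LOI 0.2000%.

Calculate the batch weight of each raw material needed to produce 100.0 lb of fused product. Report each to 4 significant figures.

Every computation runs at exact precision through the solve. Values along the way are printed (rounded to 4 significant figures) when written out; each reported figure takes a single rounding — derived quantities are rebuilt from the weighed amounts for 100.0 lb of glass at exact precision (the totals, ignition loss, the yield, the six compositions, glass mass), exactly as printed in either problem or answer.
Target oxide masses per 100.0 lb fused product:
  TiO2: 13.65% × 100.0 = 13.65 lb
  ZnO: 5.433% × 100.0 = 5.433 lb
  SrO: 8.395% × 100.0 = 8.395 lb
  Al2O3: 4.379% × 100.0 = 4.379 lb
  SiO2: 62.98% × 100.0 = 62.98 lb
  ZrO2: 5.164% × 100.0 = 5.164 lb
Checking each oxide sum given the weights on record, against the basis in use (target by target, the sums agree exact up to rounding of places):
  TiO2: 13.79·0.9901 = 13.65 lb (target 13.65 lb)
  ZnO: 5.444·0.9980 = 5.433 lb (target 5.433 lb)
  SrO: 11.89·0.7060 = 8.394 lb (target 8.395 lb)
  Al2O3: 6.398·0.6559 + 60.82·0.003000 = 4.379 lb (target 4.379 lb)
  SiO2: 7.639·0.3230 + 60.82·0.9950 = 62.98 lb (target 62.98 lb)
  ZrO2: 7.639·0.6760 = 5.164 lb (target 5.164 lb)
Glass mass check: total charge less LOI = 100.0 lb (the Σ of target masses is 100.0 lb; the stated basis being 100.0 lb — rounding explains the deltas).
Batch total: Σ batch = 106.0 lb; the LOI term Σ batch·LOI equals 5.974 lb; yield = glass ÷ total batch = 94.36%.

Batch per 100.0 lb fused product:
  Strontianite: 11.89 lb
  Zircon sand: 7.639 lb
  Al(OH)3: 6.398 lb
  ZnO: 5.444 lb
  TiO2: 13.79 lb
  Quartz sand: 60.82 lb
Total batch = 106.0 lb; LOI loss = 5.974 lb; yield = 94.36%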